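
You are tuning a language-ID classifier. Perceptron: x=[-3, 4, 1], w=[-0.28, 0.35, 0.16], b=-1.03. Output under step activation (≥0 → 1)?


z = (-3)·(-0.28) + (4)·(0.35) + (1)·(0.16) - 1.03
  = 1.37
step(z) = 1 (z≥0)

1


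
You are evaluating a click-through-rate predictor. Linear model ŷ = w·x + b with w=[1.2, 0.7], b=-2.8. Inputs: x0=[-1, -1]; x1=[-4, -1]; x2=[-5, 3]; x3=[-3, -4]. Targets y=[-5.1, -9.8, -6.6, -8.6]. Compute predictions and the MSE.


ŷ0 = (1.2)·(-1) + (0.7)·(-1) - 2.8 = -4.7
ŷ1 = (1.2)·(-4) + (0.7)·(-1) - 2.8 = -8.3
ŷ2 = (1.2)·(-5) + (0.7)·(3) - 2.8 = -6.7
ŷ3 = (1.2)·(-3) + (0.7)·(-4) - 2.8 = -9.2
errors² = [0.16, 2.25, 0.01, 0.36]
MSE = 2.7800/4 = 0.695

0.695


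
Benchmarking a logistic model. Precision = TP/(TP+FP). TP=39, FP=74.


Precision = TP/(TP+FP)
= 39/(39+74)
= 39/113 = 34.51%

34.51%


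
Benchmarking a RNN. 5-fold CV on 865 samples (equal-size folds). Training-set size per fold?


Fold size = 865/5 = 173
Training per fold = 865 - 173 = 692

692


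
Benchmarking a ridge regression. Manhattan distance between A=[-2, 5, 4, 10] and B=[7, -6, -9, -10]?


d = |-2-7| + |5+ 6| + |4+ 9| + |10+ 10|
  = 9 + 11 + 13 + 20
  = 53

53


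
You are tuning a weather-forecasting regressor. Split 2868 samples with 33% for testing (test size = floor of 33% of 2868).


Test = ⌊2868·33/100⌋ = 946
Train = 2868 - 946 = 1922

Train: 1922, Test: 946


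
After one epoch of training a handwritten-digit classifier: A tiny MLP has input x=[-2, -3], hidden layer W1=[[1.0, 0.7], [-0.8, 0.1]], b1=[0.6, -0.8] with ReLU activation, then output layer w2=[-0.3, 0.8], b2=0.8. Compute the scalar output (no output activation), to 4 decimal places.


z1[0] = (1.0)·(-2) + (0.7)·(-3) + 0.6 = -3.5
z1[1] = (-0.8)·(-2) + (0.1)·(-3) - 0.8 = 0.5
h = ReLU(z1) = [0.0, 0.5]
output = (-0.3)·(0.0) + (0.8)·(0.5) + 0.8 = 1.2

1.2


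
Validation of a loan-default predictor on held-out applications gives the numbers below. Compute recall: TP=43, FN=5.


Recall = TP/(TP+FN)
= 43/(43+5)
= 43/48 = 89.58%

89.58%


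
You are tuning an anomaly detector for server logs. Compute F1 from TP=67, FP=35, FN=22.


Precision = 67/102 = 0.6569
Recall = 67/89 = 0.7528
F1 = 2·P·R/(P+R) = 2·TP/(2·TP+FP+FN) = 134/(134+35+22) = 134/191 = 0.7016

0.7016


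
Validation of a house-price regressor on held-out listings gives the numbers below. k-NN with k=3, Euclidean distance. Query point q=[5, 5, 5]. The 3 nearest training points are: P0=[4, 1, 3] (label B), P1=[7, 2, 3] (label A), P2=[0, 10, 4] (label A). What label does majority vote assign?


d(q,P0) = 4.5826  (label B)
d(q,P1) = 4.1231  (label A)
d(q,P2) = 7.1414  (label A)
Votes: A=2, B=1
Majority → A

A


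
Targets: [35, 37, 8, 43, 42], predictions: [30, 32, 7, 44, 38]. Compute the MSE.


Squared errors: (35-30)²=25, (37-32)²=25, (8-7)²=1, (43-44)²=1, (42-38)²=16
Sum = 68
MSE = 68/5 = 68/5

68/5


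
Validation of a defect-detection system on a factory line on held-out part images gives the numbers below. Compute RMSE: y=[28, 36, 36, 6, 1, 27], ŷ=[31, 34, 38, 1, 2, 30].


MSE = 52/6 = 8.6667
RMSE = √(52/6) = 2.9439

2.9439


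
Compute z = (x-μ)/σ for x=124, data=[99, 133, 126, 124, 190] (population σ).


μ = 134.4, σ = 30.0839
z = (124 - 134.4)/30.0839 = -0.3457

-0.3457


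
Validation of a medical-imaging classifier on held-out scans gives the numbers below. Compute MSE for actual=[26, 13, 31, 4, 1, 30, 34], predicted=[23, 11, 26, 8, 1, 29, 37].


Squared errors: (26-23)²=9, (13-11)²=4, (31-26)²=25, (4-8)²=16, (1-1)²=0, (30-29)²=1, (34-37)²=9
Sum = 64
MSE = 64/7 = 64/7

64/7


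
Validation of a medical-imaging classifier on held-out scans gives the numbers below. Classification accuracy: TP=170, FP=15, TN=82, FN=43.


Accuracy = (TP+TN)/(TP+TN+FP+FN)
= (170+82)/(310)
= 252/310 = 81.29%

81.29%


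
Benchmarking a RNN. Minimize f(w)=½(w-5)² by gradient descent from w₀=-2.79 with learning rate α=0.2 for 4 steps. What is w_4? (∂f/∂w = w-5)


step 1: grad = -2.79-5 = -7.79; w = -2.79 - 0.2·(-7.79) = -1.232
step 2: grad = -1.232-5 = -6.232; w = -1.232 - 0.2·(-6.232) = 0.0144
step 3: grad = 0.0144-5 = -4.9856; w = 0.0144 - 0.2·(-4.9856) = 1.01152
step 4: grad = 1.01152-5 = -3.98848; w = 1.01152 - 0.2·(-3.98848) = 1.809216

1.809216


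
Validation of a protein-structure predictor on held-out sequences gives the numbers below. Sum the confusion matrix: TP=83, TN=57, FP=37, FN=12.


Total = TP + TN + FP + FN
= 83 + 57 + 37 + 12
= 189
(Predicted positive: 120, predicted negative: 69)

189


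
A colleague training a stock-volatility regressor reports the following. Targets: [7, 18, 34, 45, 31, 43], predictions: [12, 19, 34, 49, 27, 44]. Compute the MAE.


Absolute errors: |7-12|=5, |18-19|=1, |34-34|=0, |45-49|=4, |31-27|=4, |43-44|=1
Sum = 15
MAE = 15/6 = 5/2

5/2


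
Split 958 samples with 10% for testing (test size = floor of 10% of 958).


Test = ⌊958·10/100⌋ = 95
Train = 958 - 95 = 863

Train: 863, Test: 95


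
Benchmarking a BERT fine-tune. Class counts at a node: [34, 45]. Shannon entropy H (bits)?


Probabilities: [34/79, 45/79] ≈ [0.4304, 0.5696]
H = -((34/79)·log₂(34/79) + (45/79)·log₂(45/79))
  = 0.986 bits

0.986 bits


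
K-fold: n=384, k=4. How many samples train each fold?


Fold size = 384/4 = 96
Training per fold = 384 - 96 = 288

288


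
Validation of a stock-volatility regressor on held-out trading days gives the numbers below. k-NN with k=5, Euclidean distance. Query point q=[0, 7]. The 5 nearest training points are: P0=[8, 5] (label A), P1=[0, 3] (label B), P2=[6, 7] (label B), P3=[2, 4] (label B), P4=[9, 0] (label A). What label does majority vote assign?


d(q,P0) = 8.2462  (label A)
d(q,P1) = 4.0  (label B)
d(q,P2) = 6.0  (label B)
d(q,P3) = 3.6056  (label B)
d(q,P4) = 11.4018  (label A)
Votes: A=2, B=3
Majority → B

B


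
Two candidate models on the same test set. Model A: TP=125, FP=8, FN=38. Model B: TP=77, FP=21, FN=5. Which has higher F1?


Model A: P=125/133=0.9398, R=125/163=0.7669, F1=2PR/(P+R)=2TP/(2TP+FP+FN)=250/296=0.8446
Model B: P=77/98=0.7857, R=77/82=0.939, F1=2PR/(P+R)=2TP/(2TP+FP+FN)=154/180=0.8556
0.8446 < 0.8556 → Model B

Model B


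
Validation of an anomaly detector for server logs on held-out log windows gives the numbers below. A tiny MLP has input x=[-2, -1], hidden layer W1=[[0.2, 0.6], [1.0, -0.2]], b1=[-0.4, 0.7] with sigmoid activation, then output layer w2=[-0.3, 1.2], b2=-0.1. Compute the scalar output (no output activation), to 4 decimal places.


z1[0] = (0.2)·(-2) + (0.6)·(-1) - 0.4 = -1.4
z1[1] = (1.0)·(-2) + (-0.2)·(-1) + 0.7 = -1.1
h = sigmoid(z1) = [0.1978, 0.2497]
output = (-0.3)·(0.1978) + (1.2)·(0.2497) - 0.1 = 0.1403

0.1403


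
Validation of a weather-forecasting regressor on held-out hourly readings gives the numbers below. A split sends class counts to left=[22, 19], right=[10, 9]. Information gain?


Parent = [32, 28], H_parent = 0.9968
H_left = 0.9961 (n=41), H_right = 0.998 (n=19)
H_children = (41/60)·0.9961 + (19/60)·0.998 = 0.9967
IG = 0.9968 - 0.9967 = 0.0001

0.0001


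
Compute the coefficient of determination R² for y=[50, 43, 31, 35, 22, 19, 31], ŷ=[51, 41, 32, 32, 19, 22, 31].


ȳ = 33
SS_res = Σ(y-ŷ)² = 33
SS_tot = Σ(y-ȳ)² = 718
R² = 1 - SS_res/SS_tot = 1 - 0.046 = 0.954

0.954


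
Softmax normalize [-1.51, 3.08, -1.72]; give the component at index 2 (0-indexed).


Exponentials: e^-1.51=0.2209, e^3.08=21.7584, e^-1.72=0.1791
Sum = 22.1584
Softmax = [0.01, 0.9819, 0.0081]
p[2] = 0.1791/22.1584 = 0.0081

0.0081


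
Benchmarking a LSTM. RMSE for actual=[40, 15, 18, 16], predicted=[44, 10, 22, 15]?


MSE = 58/4 = 14.5
RMSE = √(58/4) = 3.8079

3.8079


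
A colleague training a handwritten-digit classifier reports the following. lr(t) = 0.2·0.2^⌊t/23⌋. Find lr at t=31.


n_drops = ⌊31/23⌋ = 1
lr = 0.2·0.2^1 = 0.2·0.2 = 0.04

0.04


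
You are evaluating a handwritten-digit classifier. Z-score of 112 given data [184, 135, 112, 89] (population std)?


μ = 130, σ = 35.1639
z = (112 - 130)/35.1639 = -0.5119

-0.5119


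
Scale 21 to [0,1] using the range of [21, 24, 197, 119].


min=21, max=197
(21-21)/(197-21) = 0/176 = 0.0

0.0


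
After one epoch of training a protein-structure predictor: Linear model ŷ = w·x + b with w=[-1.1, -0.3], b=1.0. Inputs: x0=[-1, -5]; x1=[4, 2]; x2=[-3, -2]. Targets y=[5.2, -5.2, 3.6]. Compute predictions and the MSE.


ŷ0 = (-1.1)·(-1) + (-0.3)·(-5) + 1.0 = 3.6
ŷ1 = (-1.1)·(4) + (-0.3)·(2) + 1.0 = -4.0
ŷ2 = (-1.1)·(-3) + (-0.3)·(-2) + 1.0 = 4.9
errors² = [2.56, 1.44, 1.69]
MSE = 5.6900/3 = 1.8967

1.8967


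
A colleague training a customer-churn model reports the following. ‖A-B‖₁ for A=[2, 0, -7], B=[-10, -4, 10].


d = |2+ 10| + |0+ 4| + |-7-10|
  = 12 + 4 + 17
  = 33

33


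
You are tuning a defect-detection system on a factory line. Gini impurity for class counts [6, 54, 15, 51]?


Probabilities: [6/126, 54/126, 15/126, 51/126] ≈ [0.0476, 0.4286, 0.119, 0.4048]
Σpᵢ² = (36 + 2916 + 225 + 2601)/126² = 5778/15876
Gini = 1 - Σpᵢ² = 1 - 5778/15876 = 0.6361

0.6361


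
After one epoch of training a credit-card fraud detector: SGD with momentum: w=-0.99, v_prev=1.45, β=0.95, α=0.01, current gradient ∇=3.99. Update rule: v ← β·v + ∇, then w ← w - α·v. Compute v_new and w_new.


v_new = 0.95·1.45 + 3.99 = 1.3775 + 3.99 = 5.3675
w_new = -0.99 - 0.01·5.3675 = -0.99 - 0.053675 = -1.043675

v_new=5.3675, w_new=-1.043675


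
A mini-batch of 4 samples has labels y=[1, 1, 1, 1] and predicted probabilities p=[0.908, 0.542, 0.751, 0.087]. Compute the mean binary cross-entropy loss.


L[0] = -ln(0.908) = 0.0965
L[1] = -ln(0.542) = 0.6125
L[2] = -ln(0.751) = 0.2863
L[3] = -ln(0.087) = 2.4418
mean = (0.0965 + 0.6125 + 0.2863 + 2.4418)/4 = 0.8593

0.8593


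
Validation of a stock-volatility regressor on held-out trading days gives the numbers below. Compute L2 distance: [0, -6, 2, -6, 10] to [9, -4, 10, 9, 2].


d = √((0-9)² + (-6+ 4)² + (2-10)² + (-6-9)² + (10-2)²)
  = √(81 + 4 + 64 + 225 + 64)
  = √438 = 20.9284

20.9284


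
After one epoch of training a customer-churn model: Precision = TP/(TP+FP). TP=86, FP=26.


Precision = TP/(TP+FP)
= 86/(86+26)
= 86/112 = 76.79%

76.79%


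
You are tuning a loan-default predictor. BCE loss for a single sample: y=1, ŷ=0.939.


BCE = -[y·ln(p) + (1-y)·ln(1-p)]
= -1·ln(0.939) - 0
= -ln(0.939) = 0.0629

0.0629


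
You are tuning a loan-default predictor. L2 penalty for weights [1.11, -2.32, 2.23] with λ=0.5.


‖w‖₂² = (1.11)² + (-2.32)² + (2.23)²
     = 1.2321 + 5.3824 + 4.9729
     = 11.5874
λ·‖w‖₂² = 0.5·11.5874 = 5.7937

5.7937


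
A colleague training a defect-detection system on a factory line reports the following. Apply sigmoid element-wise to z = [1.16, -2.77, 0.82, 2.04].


σ(1.16) = 1/(1+e^-1.16) = 0.7613
σ(-2.77) = 1/(1+e^2.77) = 0.059
σ(0.82) = 1/(1+e^-0.82) = 0.6942
σ(2.04) = 1/(1+e^-2.04) = 0.8849
result = [0.7613, 0.059, 0.6942, 0.8849]

[0.7613, 0.059, 0.6942, 0.8849]


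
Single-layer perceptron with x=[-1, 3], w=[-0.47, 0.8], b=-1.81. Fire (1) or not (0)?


z = (-1)·(-0.47) + (3)·(0.8) - 1.81
  = 1.06
step(z) = 1 (z≥0)

1


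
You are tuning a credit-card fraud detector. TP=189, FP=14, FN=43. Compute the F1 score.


Precision = 189/203 = 0.931
Recall = 189/232 = 0.8147
F1 = 2·P·R/(P+R) = 2·TP/(2·TP+FP+FN) = 378/(378+14+43) = 378/435 = 0.869

0.869


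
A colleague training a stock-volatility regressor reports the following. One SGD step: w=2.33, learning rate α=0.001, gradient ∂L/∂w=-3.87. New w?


w_new = w - α·∇
= 2.33 - 0.001·-3.87
= 2.33 + 0.00387
= 2.33387

2.33387


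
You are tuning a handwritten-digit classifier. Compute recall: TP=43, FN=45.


Recall = TP/(TP+FN)
= 43/(43+45)
= 43/88 = 48.86%

48.86%


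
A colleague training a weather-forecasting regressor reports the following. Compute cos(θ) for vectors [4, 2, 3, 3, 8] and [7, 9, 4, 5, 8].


A·B = 4·7 + 2·9 + 3·4 + 3·5 + 8·8 = 137
‖A‖ = √102 = 10.0995, ‖B‖ = √235 = 15.3297
cos = 137/(√102·√235) = 137/√23970 = 0.8849

0.8849


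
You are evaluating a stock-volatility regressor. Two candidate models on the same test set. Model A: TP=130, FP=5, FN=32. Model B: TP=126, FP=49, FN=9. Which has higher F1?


Model A: P=130/135=0.963, R=130/162=0.8025, F1=2PR/(P+R)=2TP/(2TP+FP+FN)=260/297=0.8754
Model B: P=126/175=0.72, R=126/135=0.9333, F1=2PR/(P+R)=2TP/(2TP+FP+FN)=252/310=0.8129
0.8754 > 0.8129 → Model A

Model A


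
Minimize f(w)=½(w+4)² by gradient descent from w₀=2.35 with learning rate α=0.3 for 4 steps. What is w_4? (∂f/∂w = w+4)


step 1: grad = 2.35+4 = 6.35; w = 2.35 - 0.3·(6.35) = 0.445
step 2: grad = 0.445+4 = 4.445; w = 0.445 - 0.3·(4.445) = -0.8885
step 3: grad = -0.8885+4 = 3.1115; w = -0.8885 - 0.3·(3.1115) = -1.82195
step 4: grad = -1.82195+4 = 2.17805; w = -1.82195 - 0.3·(2.17805) = -2.475365

-2.475365


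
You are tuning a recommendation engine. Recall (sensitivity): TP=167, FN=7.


Recall = TP/(TP+FN)
= 167/(167+7)
= 167/174 = 95.98%

95.98%


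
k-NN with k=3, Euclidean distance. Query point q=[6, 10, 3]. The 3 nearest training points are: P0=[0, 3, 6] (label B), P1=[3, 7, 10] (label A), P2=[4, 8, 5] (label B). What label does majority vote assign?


d(q,P0) = 9.6954  (label B)
d(q,P1) = 8.1854  (label A)
d(q,P2) = 3.4641  (label B)
Votes: A=1, B=2
Majority → B

B


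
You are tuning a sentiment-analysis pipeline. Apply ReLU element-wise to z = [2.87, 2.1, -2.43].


ReLU(2.87) = max(0, 2.87) = 2.87
ReLU(2.1) = max(0, 2.1) = 2.1
ReLU(-2.43) = max(0, -2.43) = 0.0
result = [2.87, 2.1, 0.0]

[2.87, 2.1, 0.0]


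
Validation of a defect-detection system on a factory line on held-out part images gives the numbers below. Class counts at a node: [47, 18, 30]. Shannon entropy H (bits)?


Probabilities: [47/95, 18/95, 30/95] ≈ [0.4947, 0.1895, 0.3158]
H = -((47/95)·log₂(47/95) + (18/95)·log₂(18/95) + (30/95)·log₂(30/95))
  = 1.4822 bits

1.4822 bits


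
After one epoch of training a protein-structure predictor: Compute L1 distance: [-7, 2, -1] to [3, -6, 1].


d = |-7-3| + |2+ 6| + |-1-1|
  = 10 + 8 + 2
  = 20

20


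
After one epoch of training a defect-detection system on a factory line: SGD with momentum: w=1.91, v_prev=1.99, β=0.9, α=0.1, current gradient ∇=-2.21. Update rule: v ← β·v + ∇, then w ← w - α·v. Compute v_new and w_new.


v_new = 0.9·1.99 - 2.21 = 1.791 - 2.21 = -0.419
w_new = 1.91 - 0.1·-0.419 = 1.91 + 0.0419 = 1.9519

v_new=-0.419, w_new=1.9519


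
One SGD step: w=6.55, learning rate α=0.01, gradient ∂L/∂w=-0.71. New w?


w_new = w - α·∇
= 6.55 - 0.01·-0.71
= 6.55 + 0.0071
= 6.5571

6.5571


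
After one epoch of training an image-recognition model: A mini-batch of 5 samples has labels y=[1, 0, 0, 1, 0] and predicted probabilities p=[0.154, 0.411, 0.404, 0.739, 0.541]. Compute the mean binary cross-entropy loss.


L[0] = -ln(0.154) = 1.8708
L[1] = -ln(1-0.411) = -ln(0.589) = 0.5293
L[2] = -ln(1-0.404) = -ln(0.596) = 0.5175
L[3] = -ln(0.739) = 0.3025
L[4] = -ln(1-0.541) = -ln(0.459) = 0.7787
mean = (1.8708 + 0.5293 + 0.5175 + 0.3025 + 0.7787)/5 = 0.7998

0.7998


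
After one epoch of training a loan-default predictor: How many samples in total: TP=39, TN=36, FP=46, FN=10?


Total = TP + TN + FP + FN
= 39 + 36 + 46 + 10
= 131
(Predicted positive: 85, predicted negative: 46)

131


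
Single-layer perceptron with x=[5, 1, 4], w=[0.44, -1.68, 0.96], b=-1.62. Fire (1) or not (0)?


z = (5)·(0.44) + (1)·(-1.68) + (4)·(0.96) - 1.62
  = 2.74
step(z) = 1 (z≥0)

1


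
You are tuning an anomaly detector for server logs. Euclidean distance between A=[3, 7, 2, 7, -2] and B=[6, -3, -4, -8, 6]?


d = √((3-6)² + (7+ 3)² + (2+ 4)² + (7+ 8)² + (-2-6)²)
  = √(9 + 100 + 36 + 225 + 64)
  = √434 = 20.8327

20.8327


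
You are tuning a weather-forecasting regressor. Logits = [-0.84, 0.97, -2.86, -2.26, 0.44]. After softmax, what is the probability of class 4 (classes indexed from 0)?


Exponentials: e^-0.84=0.4317, e^0.97=2.6379, e^-2.86=0.0573, e^-2.26=0.1044, e^0.44=1.5527
Sum = 4.784
Softmax = [0.0902, 0.5514, 0.012, 0.0218, 0.3246]
p[4] = 1.5527/4.784 = 0.3246

0.3246


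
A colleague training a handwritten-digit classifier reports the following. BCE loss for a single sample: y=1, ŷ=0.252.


BCE = -[y·ln(p) + (1-y)·ln(1-p)]
= -1·ln(0.252) - 0
= -ln(0.252) = 1.3783

1.3783


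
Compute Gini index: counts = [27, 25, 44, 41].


Probabilities: [27/137, 25/137, 44/137, 41/137] ≈ [0.1971, 0.1825, 0.3212, 0.2993]
Σpᵢ² = (729 + 625 + 1936 + 1681)/137² = 4971/18769
Gini = 1 - Σpᵢ² = 1 - 4971/18769 = 0.7351

0.7351


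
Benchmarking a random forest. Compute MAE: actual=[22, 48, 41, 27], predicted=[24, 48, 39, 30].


Absolute errors: |22-24|=2, |48-48|=0, |41-39|=2, |27-30|=3
Sum = 7
MAE = 7/4 = 7/4

7/4


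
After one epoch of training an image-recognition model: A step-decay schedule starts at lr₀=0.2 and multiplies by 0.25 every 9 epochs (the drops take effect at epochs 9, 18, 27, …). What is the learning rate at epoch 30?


n_drops = ⌊30/9⌋ = 3
lr = 0.2·0.25^3 = 0.2·0.015625 = 0.003125

0.003125


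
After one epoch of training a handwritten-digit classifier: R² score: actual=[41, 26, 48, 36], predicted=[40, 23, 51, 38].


ȳ = 37.75
SS_res = Σ(y-ŷ)² = 23
SS_tot = Σ(y-ȳ)² = 256.75
R² = 1 - SS_res/SS_tot = 1 - 0.0896 = 0.9104

0.9104


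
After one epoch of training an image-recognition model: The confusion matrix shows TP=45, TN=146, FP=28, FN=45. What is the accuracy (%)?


Accuracy = (TP+TN)/(TP+TN+FP+FN)
= (45+146)/(264)
= 191/264 = 72.35%

72.35%


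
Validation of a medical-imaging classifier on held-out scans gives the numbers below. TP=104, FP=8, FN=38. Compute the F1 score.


Precision = 104/112 = 0.9286
Recall = 104/142 = 0.7324
F1 = 2·P·R/(P+R) = 2·TP/(2·TP+FP+FN) = 208/(208+8+38) = 208/254 = 0.8189

0.8189


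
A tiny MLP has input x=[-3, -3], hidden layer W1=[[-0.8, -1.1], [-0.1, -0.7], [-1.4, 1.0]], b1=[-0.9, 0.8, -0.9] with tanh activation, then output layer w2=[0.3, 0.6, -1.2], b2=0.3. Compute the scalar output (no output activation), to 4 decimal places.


z1[0] = (-0.8)·(-3) + (-1.1)·(-3) - 0.9 = 4.8
z1[1] = (-0.1)·(-3) + (-0.7)·(-3) + 0.8 = 3.2
z1[2] = (-1.4)·(-3) + (1.0)·(-3) - 0.9 = 0.3
h = tanh(z1) = [0.9999, 0.9967, 0.2913]
output = (0.3)·(0.9999) + (0.6)·(0.9967) + (-1.2)·(0.2913) + 0.3 = 0.8484

0.8484


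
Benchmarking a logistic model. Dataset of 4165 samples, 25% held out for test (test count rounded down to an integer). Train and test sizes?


Test = ⌊4165·25/100⌋ = 1041
Train = 4165 - 1041 = 3124

Train: 3124, Test: 1041


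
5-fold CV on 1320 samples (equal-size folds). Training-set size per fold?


Fold size = 1320/5 = 264
Training per fold = 1320 - 264 = 1056

1056


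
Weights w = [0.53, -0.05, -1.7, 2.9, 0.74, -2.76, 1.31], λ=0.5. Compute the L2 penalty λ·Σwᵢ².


‖w‖₂² = (0.53)² + (-0.05)² + (-1.7)² + (2.9)² + (0.74)² + (-2.76)² + (1.31)²
     = 0.2809 + 0.0025 + 2.89 + 8.41 + 0.5476 + 7.6176 + 1.7161
     = 21.4647
λ·‖w‖₂² = 0.5·21.4647 = 10.73235

10.73235


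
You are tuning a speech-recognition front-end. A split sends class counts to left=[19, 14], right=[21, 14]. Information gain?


Parent = [40, 28], H_parent = 0.9774
H_left = 0.9834 (n=33), H_right = 0.971 (n=35)
H_children = (33/68)·0.9834 + (35/68)·0.971 = 0.977
IG = 0.9774 - 0.977 = 0.0004

0.0004


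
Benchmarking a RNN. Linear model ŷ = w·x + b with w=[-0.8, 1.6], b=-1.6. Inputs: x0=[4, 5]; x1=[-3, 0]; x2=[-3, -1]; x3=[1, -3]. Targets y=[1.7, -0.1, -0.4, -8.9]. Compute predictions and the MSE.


ŷ0 = (-0.8)·(4) + (1.6)·(5) - 1.6 = 3.2
ŷ1 = (-0.8)·(-3) + (1.6)·(0) - 1.6 = 0.8
ŷ2 = (-0.8)·(-3) + (1.6)·(-1) - 1.6 = -0.8
ŷ3 = (-0.8)·(1) + (1.6)·(-3) - 1.6 = -7.2
errors² = [2.25, 0.81, 0.16, 2.89]
MSE = 6.1100/4 = 1.5275

1.5275


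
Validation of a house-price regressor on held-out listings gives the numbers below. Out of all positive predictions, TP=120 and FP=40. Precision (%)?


Precision = TP/(TP+FP)
= 120/(120+40)
= 120/160 = 75.0%

75.0%


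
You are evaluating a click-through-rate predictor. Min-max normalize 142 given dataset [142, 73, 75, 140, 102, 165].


min=73, max=165
(142-73)/(165-73) = 69/92 = 0.75

0.75


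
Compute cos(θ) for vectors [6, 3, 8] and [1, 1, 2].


A·B = 6·1 + 3·1 + 8·2 = 25
‖A‖ = √109 = 10.4403, ‖B‖ = √6 = 2.4495
cos = 25/(√109·√6) = 25/√654 = 0.9776

0.9776


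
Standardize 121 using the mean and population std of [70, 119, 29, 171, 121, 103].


μ = 102.1667, σ = 44.281
z = (121 - 102.1667)/44.281 = 0.4253

0.4253


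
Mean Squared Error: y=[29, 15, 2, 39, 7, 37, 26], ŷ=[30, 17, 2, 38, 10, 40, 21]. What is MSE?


Squared errors: (29-30)²=1, (15-17)²=4, (2-2)²=0, (39-38)²=1, (7-10)²=9, (37-40)²=9, (26-21)²=25
Sum = 49
MSE = 49/7 = 7

7


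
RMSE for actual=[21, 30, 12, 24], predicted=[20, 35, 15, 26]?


MSE = 39/4 = 9.75
RMSE = √(39/4) = 3.1225

3.1225


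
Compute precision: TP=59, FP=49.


Precision = TP/(TP+FP)
= 59/(59+49)
= 59/108 = 54.63%

54.63%


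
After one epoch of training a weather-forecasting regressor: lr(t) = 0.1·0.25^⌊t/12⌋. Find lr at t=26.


n_drops = ⌊26/12⌋ = 2
lr = 0.1·0.25^2 = 0.1·0.0625 = 0.00625

0.00625


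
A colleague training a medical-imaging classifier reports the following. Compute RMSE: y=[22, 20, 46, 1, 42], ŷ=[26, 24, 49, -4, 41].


MSE = 67/5 = 13.4
RMSE = √(67/5) = 3.6606

3.6606


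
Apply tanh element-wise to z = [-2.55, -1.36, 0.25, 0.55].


tanh(-2.55) = -0.9879
tanh(-1.36) = -0.8764
tanh(0.25) = 0.2449
tanh(0.55) = 0.5005
result = [-0.9879, -0.8764, 0.2449, 0.5005]

[-0.9879, -0.8764, 0.2449, 0.5005]


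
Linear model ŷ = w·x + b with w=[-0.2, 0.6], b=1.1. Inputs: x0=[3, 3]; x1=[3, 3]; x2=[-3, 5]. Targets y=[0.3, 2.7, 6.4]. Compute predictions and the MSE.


ŷ0 = (-0.2)·(3) + (0.6)·(3) + 1.1 = 2.3
ŷ1 = (-0.2)·(3) + (0.6)·(3) + 1.1 = 2.3
ŷ2 = (-0.2)·(-3) + (0.6)·(5) + 1.1 = 4.7
errors² = [4.0, 0.16, 2.89]
MSE = 7.0500/3 = 2.35

2.35


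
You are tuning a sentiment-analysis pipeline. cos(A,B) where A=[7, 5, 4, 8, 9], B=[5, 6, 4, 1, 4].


A·B = 7·5 + 5·6 + 4·4 + 8·1 + 9·4 = 125
‖A‖ = √235 = 15.3297, ‖B‖ = √94 = 9.6954
cos = 125/(√235·√94) = 125/√22090 = 0.841

0.841


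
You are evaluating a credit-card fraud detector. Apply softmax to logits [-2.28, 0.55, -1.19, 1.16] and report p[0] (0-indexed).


Exponentials: e^-2.28=0.1023, e^0.55=1.7333, e^-1.19=0.3042, e^1.16=3.1899
Sum = 5.3297
Softmax = [0.0192, 0.3252, 0.0571, 0.5985]
p[0] = 0.1023/5.3297 = 0.0192

0.0192


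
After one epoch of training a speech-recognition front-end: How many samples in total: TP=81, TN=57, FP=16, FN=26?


Total = TP + TN + FP + FN
= 81 + 57 + 16 + 26
= 180
(Predicted positive: 97, predicted negative: 83)

180


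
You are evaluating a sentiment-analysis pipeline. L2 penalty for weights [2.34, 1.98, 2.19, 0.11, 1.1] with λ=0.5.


‖w‖₂² = (2.34)² + (1.98)² + (2.19)² + (0.11)² + (1.1)²
     = 5.4756 + 3.9204 + 4.7961 + 0.0121 + 1.21
     = 15.4142
λ·‖w‖₂² = 0.5·15.4142 = 7.7071

7.7071


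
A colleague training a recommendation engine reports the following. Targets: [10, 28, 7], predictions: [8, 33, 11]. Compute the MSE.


Squared errors: (10-8)²=4, (28-33)²=25, (7-11)²=16
Sum = 45
MSE = 45/3 = 15

15


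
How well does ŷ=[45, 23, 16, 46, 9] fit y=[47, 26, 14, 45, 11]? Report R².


ȳ = 28.6
SS_res = Σ(y-ŷ)² = 22
SS_tot = Σ(y-ȳ)² = 1137.2
R² = 1 - SS_res/SS_tot = 1 - 0.0193 = 0.9807

0.9807


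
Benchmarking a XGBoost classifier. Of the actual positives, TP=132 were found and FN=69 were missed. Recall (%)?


Recall = TP/(TP+FN)
= 132/(132+69)
= 132/201 = 65.67%

65.67%


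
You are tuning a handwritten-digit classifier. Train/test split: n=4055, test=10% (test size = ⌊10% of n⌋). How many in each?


Test = ⌊4055·10/100⌋ = 405
Train = 4055 - 405 = 3650

Train: 3650, Test: 405


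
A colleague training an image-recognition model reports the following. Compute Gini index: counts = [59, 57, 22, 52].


Probabilities: [59/190, 57/190, 22/190, 52/190] ≈ [0.3105, 0.3, 0.1158, 0.2737]
Σpᵢ² = (3481 + 3249 + 484 + 2704)/190² = 9918/36100
Gini = 1 - Σpᵢ² = 1 - 9918/36100 = 0.7253

0.7253


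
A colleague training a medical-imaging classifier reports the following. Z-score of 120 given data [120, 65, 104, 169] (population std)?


μ = 114.5, σ = 37.2861
z = (120 - 114.5)/37.2861 = 0.1475

0.1475


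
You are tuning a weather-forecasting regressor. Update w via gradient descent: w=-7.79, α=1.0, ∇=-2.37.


w_new = w - α·∇
= -7.79 - 1.0·-2.37
= -7.79 + 2.37
= -5.42

-5.42


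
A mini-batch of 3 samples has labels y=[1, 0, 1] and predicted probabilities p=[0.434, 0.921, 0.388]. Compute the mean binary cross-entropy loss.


L[0] = -ln(0.434) = 0.8347
L[1] = -ln(1-0.921) = -ln(0.079) = 2.5383
L[2] = -ln(0.388) = 0.9467
mean = (0.8347 + 2.5383 + 0.9467)/3 = 1.4399

1.4399


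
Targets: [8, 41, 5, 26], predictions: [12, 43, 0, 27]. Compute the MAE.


Absolute errors: |8-12|=4, |41-43|=2, |5-0|=5, |26-27|=1
Sum = 12
MAE = 12/4 = 3

3


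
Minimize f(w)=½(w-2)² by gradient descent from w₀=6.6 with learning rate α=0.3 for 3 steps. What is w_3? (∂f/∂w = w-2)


step 1: grad = 6.6-2 = 4.6; w = 6.6 - 0.3·(4.6) = 5.22
step 2: grad = 5.22-2 = 3.22; w = 5.22 - 0.3·(3.22) = 4.254
step 3: grad = 4.254-2 = 2.254; w = 4.254 - 0.3·(2.254) = 3.5778

3.5778


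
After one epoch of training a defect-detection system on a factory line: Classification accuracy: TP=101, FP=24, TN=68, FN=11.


Accuracy = (TP+TN)/(TP+TN+FP+FN)
= (101+68)/(204)
= 169/204 = 82.84%

82.84%


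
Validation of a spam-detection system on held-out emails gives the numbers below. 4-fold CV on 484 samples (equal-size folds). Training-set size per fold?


Fold size = 484/4 = 121
Training per fold = 484 - 121 = 363

363


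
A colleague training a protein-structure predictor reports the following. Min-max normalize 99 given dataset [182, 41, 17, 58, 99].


min=17, max=182
(99-17)/(182-17) = 82/165 = 0.497

0.497


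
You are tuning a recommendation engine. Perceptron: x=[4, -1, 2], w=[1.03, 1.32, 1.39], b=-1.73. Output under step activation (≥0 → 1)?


z = (4)·(1.03) + (-1)·(1.32) + (2)·(1.39) - 1.73
  = 3.85
step(z) = 1 (z≥0)

1


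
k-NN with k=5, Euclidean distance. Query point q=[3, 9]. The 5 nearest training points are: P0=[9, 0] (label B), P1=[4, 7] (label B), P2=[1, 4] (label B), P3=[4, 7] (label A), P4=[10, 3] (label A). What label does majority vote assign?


d(q,P0) = 10.8167  (label B)
d(q,P1) = 2.2361  (label B)
d(q,P2) = 5.3852  (label B)
d(q,P3) = 2.2361  (label A)
d(q,P4) = 9.2195  (label A)
Votes: A=2, B=3
Majority → B

B


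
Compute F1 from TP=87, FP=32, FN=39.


Precision = 87/119 = 0.7311
Recall = 87/126 = 0.6905
F1 = 2·P·R/(P+R) = 2·TP/(2·TP+FP+FN) = 174/(174+32+39) = 174/245 = 0.7102

0.7102


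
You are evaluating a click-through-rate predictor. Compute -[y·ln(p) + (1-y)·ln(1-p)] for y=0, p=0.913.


BCE = -[y·ln(p) + (1-y)·ln(1-p)]
= -0 - 1·ln(1-0.913)
= -ln(0.087) = 2.4418

2.4418


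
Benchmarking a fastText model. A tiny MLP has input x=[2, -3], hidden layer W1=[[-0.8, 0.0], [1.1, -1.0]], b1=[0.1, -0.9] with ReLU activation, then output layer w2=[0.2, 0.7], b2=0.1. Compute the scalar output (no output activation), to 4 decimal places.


z1[0] = (-0.8)·(2) + (0.0)·(-3) + 0.1 = -1.5
z1[1] = (1.1)·(2) + (-1.0)·(-3) - 0.9 = 4.3
h = ReLU(z1) = [0.0, 4.3]
output = (0.2)·(0.0) + (0.7)·(4.3) + 0.1 = 3.11

3.11


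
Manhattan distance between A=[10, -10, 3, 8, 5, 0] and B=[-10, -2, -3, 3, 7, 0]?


d = |10+ 10| + |-10+ 2| + |3+ 3| + |8-3| + |5-7| + |0-0|
  = 20 + 8 + 6 + 5 + 2 + 0
  = 41

41


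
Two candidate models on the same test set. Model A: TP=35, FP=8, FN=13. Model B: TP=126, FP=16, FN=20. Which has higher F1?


Model A: P=35/43=0.814, R=35/48=0.7292, F1=2PR/(P+R)=2TP/(2TP+FP+FN)=70/91=0.7692
Model B: P=126/142=0.8873, R=126/146=0.863, F1=2PR/(P+R)=2TP/(2TP+FP+FN)=252/288=0.875
0.7692 < 0.875 → Model B

Model B


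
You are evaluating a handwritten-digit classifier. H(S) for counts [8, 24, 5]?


Probabilities: [8/37, 24/37, 5/37] ≈ [0.2162, 0.6486, 0.1351]
H = -((8/37)·log₂(8/37) + (24/37)·log₂(24/37) + (5/37)·log₂(5/37))
  = 1.273 bits

1.273 bits


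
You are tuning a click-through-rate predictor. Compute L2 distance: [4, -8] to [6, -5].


d = √((4-6)² + (-8+ 5)²)
  = √(4 + 9)
  = √13 = 3.6056

3.6056


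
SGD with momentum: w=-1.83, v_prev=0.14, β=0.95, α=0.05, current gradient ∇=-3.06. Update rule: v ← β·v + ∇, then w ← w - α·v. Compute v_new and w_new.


v_new = 0.95·0.14 - 3.06 = 0.133 - 3.06 = -2.927
w_new = -1.83 - 0.05·-2.927 = -1.83 + 0.14635 = -1.68365

v_new=-2.927, w_new=-1.68365


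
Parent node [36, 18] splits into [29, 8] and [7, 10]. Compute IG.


Parent = [36, 18], H_parent = 0.9183
H_left = 0.7532 (n=37), H_right = 0.9774 (n=17)
H_children = (37/54)·0.7532 + (17/54)·0.9774 = 0.8238
IG = 0.9183 - 0.8238 = 0.0945

0.0945


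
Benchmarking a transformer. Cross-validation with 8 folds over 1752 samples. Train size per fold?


Fold size = 1752/8 = 219
Training per fold = 1752 - 219 = 1533

1533


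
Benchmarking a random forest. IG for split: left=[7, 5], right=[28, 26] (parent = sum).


Parent = [35, 31], H_parent = 0.9973
H_left = 0.9799 (n=12), H_right = 0.999 (n=54)
H_children = (12/66)·0.9799 + (54/66)·0.999 = 0.9955
IG = 0.9973 - 0.9955 = 0.0018

0.0018


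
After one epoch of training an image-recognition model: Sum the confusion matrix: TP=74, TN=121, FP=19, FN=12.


Total = TP + TN + FP + FN
= 74 + 121 + 19 + 12
= 226
(Predicted positive: 93, predicted negative: 133)

226


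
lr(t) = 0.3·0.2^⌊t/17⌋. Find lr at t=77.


n_drops = ⌊77/17⌋ = 4
lr = 0.3·0.2^4 = 0.3·0.0016 = 0.00048

0.00048


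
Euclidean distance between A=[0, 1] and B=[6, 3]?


d = √((0-6)² + (1-3)²)
  = √(36 + 4)
  = √40 = 6.3246

6.3246


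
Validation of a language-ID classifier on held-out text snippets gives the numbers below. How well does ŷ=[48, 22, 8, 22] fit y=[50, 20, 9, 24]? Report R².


ȳ = 25.75
SS_res = Σ(y-ŷ)² = 13
SS_tot = Σ(y-ȳ)² = 904.75
R² = 1 - SS_res/SS_tot = 1 - 0.0144 = 0.9856

0.9856


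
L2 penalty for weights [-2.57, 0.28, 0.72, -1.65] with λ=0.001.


‖w‖₂² = (-2.57)² + (0.28)² + (0.72)² + (-1.65)²
     = 6.6049 + 0.0784 + 0.5184 + 2.7225
     = 9.9242
λ·‖w‖₂² = 0.001·9.9242 = 0.009924

0.009924


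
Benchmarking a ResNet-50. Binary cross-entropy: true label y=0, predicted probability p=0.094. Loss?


BCE = -[y·ln(p) + (1-y)·ln(1-p)]
= -0 - 1·ln(1-0.094)
= -ln(0.906) = 0.0987

0.0987


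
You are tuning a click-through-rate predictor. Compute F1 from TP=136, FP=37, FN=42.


Precision = 136/173 = 0.7861
Recall = 136/178 = 0.764
F1 = 2·P·R/(P+R) = 2·TP/(2·TP+FP+FN) = 272/(272+37+42) = 272/351 = 0.7749

0.7749


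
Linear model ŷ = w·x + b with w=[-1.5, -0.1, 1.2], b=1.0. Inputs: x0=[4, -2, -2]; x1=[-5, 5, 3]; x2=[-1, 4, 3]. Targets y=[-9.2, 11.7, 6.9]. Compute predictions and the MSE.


ŷ0 = (-1.5)·(4) + (-0.1)·(-2) + (1.2)·(-2) + 1.0 = -7.2
ŷ1 = (-1.5)·(-5) + (-0.1)·(5) + (1.2)·(3) + 1.0 = 11.6
ŷ2 = (-1.5)·(-1) + (-0.1)·(4) + (1.2)·(3) + 1.0 = 5.7
errors² = [4.0, 0.01, 1.44]
MSE = 5.4500/3 = 1.8167

1.8167


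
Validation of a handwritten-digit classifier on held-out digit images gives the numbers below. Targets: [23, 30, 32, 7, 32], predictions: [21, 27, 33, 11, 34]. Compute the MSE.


Squared errors: (23-21)²=4, (30-27)²=9, (32-33)²=1, (7-11)²=16, (32-34)²=4
Sum = 34
MSE = 34/5 = 34/5

34/5


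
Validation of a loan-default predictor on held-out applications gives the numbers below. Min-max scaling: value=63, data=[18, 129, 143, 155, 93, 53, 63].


min=18, max=155
(63-18)/(155-18) = 45/137 = 0.3285

0.3285


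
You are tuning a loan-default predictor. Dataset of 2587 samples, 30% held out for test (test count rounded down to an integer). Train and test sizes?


Test = ⌊2587·30/100⌋ = 776
Train = 2587 - 776 = 1811

Train: 1811, Test: 776


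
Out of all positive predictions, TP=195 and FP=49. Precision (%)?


Precision = TP/(TP+FP)
= 195/(195+49)
= 195/244 = 79.92%

79.92%


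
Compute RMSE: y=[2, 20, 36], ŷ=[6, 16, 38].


MSE = 36/3 = 12
RMSE = √(36/3) = 3.4641

3.4641


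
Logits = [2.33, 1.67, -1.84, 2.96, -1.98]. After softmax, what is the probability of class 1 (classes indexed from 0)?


Exponentials: e^2.33=10.2779, e^1.67=5.3122, e^-1.84=0.1588, e^2.96=19.298, e^-1.98=0.1381
Sum = 35.185
Softmax = [0.2921, 0.151, 0.0045, 0.5485, 0.0039]
p[1] = 5.3122/35.185 = 0.151

0.151


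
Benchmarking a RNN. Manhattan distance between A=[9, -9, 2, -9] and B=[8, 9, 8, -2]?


d = |9-8| + |-9-9| + |2-8| + |-9+ 2|
  = 1 + 18 + 6 + 7
  = 32

32


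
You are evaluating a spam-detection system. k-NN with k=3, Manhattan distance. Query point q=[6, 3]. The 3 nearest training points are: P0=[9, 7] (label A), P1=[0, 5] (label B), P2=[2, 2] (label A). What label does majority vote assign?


d(q,P0) = 7  (label A)
d(q,P1) = 8  (label B)
d(q,P2) = 5  (label A)
Votes: A=2, B=1
Majority → A

A


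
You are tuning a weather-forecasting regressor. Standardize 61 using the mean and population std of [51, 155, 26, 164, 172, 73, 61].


μ = 100.2857, σ = 56.6082
z = (61 - 100.2857)/56.6082 = -0.694

-0.694


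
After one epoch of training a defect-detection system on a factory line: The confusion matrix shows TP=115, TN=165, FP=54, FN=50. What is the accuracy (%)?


Accuracy = (TP+TN)/(TP+TN+FP+FN)
= (115+165)/(384)
= 280/384 = 72.92%

72.92%


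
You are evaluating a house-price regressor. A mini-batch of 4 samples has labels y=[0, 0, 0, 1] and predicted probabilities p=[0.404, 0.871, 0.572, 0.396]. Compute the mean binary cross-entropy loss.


L[0] = -ln(1-0.404) = -ln(0.596) = 0.5175
L[1] = -ln(1-0.871) = -ln(0.129) = 2.0479
L[2] = -ln(1-0.572) = -ln(0.428) = 0.8486
L[3] = -ln(0.396) = 0.9263
mean = (0.5175 + 2.0479 + 0.8486 + 0.9263)/4 = 1.0851

1.0851


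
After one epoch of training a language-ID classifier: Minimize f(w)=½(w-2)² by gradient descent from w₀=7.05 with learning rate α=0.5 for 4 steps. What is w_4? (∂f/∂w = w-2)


step 1: grad = 7.05-2 = 5.05; w = 7.05 - 0.5·(5.05) = 4.525
step 2: grad = 4.525-2 = 2.525; w = 4.525 - 0.5·(2.525) = 3.2625
step 3: grad = 3.2625-2 = 1.2625; w = 3.2625 - 0.5·(1.2625) = 2.63125
step 4: grad = 2.63125-2 = 0.63125; w = 2.63125 - 0.5·(0.63125) = 2.315625

2.315625


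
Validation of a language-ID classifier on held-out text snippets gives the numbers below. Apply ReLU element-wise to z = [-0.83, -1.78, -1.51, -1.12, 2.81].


ReLU(-0.83) = max(0, -0.83) = 0.0
ReLU(-1.78) = max(0, -1.78) = 0.0
ReLU(-1.51) = max(0, -1.51) = 0.0
ReLU(-1.12) = max(0, -1.12) = 0.0
ReLU(2.81) = max(0, 2.81) = 2.81
result = [0.0, 0.0, 0.0, 0.0, 2.81]

[0.0, 0.0, 0.0, 0.0, 2.81]


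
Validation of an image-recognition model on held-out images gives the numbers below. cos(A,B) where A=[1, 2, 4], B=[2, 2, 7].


A·B = 1·2 + 2·2 + 4·7 = 34
‖A‖ = √21 = 4.5826, ‖B‖ = √57 = 7.5498
cos = 34/(√21·√57) = 34/√1197 = 0.9827

0.9827


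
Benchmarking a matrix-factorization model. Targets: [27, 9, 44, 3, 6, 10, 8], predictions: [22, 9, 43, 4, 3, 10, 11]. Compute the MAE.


Absolute errors: |27-22|=5, |9-9|=0, |44-43|=1, |3-4|=1, |6-3|=3, |10-10|=0, |8-11|=3
Sum = 13
MAE = 13/7 = 13/7

13/7


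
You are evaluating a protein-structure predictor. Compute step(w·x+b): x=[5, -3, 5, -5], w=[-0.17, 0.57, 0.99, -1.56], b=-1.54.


z = (5)·(-0.17) + (-3)·(0.57) + (5)·(0.99) + (-5)·(-1.56) - 1.54
  = 8.65
step(z) = 1 (z≥0)

1


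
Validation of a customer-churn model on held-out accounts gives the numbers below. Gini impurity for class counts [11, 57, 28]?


Probabilities: [11/96, 57/96, 28/96] ≈ [0.1146, 0.5938, 0.2917]
Σpᵢ² = (121 + 3249 + 784)/96² = 4154/9216
Gini = 1 - Σpᵢ² = 1 - 4154/9216 = 0.5493

0.5493


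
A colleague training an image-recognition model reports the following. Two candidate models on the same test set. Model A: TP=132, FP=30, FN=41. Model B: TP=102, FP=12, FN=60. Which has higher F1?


Model A: P=132/162=0.8148, R=132/173=0.763, F1=2PR/(P+R)=2TP/(2TP+FP+FN)=264/335=0.7881
Model B: P=102/114=0.8947, R=102/162=0.6296, F1=2PR/(P+R)=2TP/(2TP+FP+FN)=204/276=0.7391
0.7881 > 0.7391 → Model A

Model A


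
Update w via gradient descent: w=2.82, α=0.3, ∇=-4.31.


w_new = w - α·∇
= 2.82 - 0.3·-4.31
= 2.82 + 1.293
= 4.113

4.113


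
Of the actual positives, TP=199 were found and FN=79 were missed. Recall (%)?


Recall = TP/(TP+FN)
= 199/(199+79)
= 199/278 = 71.58%

71.58%


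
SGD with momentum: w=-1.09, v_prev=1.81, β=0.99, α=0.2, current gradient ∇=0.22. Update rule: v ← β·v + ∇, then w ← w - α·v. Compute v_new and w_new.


v_new = 0.99·1.81 + 0.22 = 1.7919 + 0.22 = 2.0119
w_new = -1.09 - 0.2·2.0119 = -1.09 - 0.40238 = -1.49238

v_new=2.0119, w_new=-1.49238


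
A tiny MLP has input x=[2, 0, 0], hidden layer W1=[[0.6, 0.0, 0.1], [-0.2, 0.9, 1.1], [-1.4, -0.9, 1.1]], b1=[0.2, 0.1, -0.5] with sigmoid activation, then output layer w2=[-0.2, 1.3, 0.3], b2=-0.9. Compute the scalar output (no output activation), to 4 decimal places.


z1[0] = (0.6)·(2) + (0.0)·(0) + (0.1)·(0) + 0.2 = 1.4
z1[1] = (-0.2)·(2) + (0.9)·(0) + (1.1)·(0) + 0.1 = -0.3
z1[2] = (-1.4)·(2) + (-0.9)·(0) + (1.1)·(0) - 0.5 = -3.3
h = sigmoid(z1) = [0.8022, 0.4256, 0.0356]
output = (-0.2)·(0.8022) + (1.3)·(0.4256) + (0.3)·(0.0356) - 0.9 = -0.4965

-0.4965


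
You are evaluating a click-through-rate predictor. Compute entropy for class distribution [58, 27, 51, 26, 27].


Probabilities: [58/189, 27/189, 51/189, 26/189, 27/189] ≈ [0.3069, 0.1429, 0.2698, 0.1376, 0.1429]
H = -((58/189)·log₂(58/189) + (27/189)·log₂(27/189) + (51/189)·log₂(51/189) + (26/189)·log₂(26/189) + (27/189)·log₂(27/189))
  = 2.2287 bits

2.2287 bits


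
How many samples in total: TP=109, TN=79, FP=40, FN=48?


Total = TP + TN + FP + FN
= 109 + 79 + 40 + 48
= 276
(Predicted positive: 149, predicted negative: 127)

276


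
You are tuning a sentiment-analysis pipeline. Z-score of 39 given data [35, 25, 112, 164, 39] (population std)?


μ = 75, σ = 54.1959
z = (39 - 75)/54.1959 = -0.6643

-0.6643


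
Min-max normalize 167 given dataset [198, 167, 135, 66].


min=66, max=198
(167-66)/(198-66) = 101/132 = 0.7652

0.7652


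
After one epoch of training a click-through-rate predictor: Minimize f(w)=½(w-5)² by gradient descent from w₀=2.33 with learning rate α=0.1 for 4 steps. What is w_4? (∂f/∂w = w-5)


step 1: grad = 2.33-5 = -2.67; w = 2.33 - 0.1·(-2.67) = 2.597
step 2: grad = 2.597-5 = -2.403; w = 2.597 - 0.1·(-2.403) = 2.8373
step 3: grad = 2.8373-5 = -2.1627; w = 2.8373 - 0.1·(-2.1627) = 3.05357
step 4: grad = 3.05357-5 = -1.94643; w = 3.05357 - 0.1·(-1.94643) = 3.248213

3.248213
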